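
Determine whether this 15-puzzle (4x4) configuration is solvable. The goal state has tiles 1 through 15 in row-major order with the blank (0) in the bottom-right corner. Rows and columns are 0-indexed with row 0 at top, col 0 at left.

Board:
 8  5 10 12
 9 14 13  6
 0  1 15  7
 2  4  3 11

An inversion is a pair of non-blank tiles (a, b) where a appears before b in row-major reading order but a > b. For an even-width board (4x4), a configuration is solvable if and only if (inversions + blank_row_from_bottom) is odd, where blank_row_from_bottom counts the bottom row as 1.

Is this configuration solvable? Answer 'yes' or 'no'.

Answer: no

Derivation:
Inversions: 60
Blank is in row 2 (0-indexed from top), which is row 2 counting from the bottom (bottom = 1).
60 + 2 = 62, which is even, so the puzzle is not solvable.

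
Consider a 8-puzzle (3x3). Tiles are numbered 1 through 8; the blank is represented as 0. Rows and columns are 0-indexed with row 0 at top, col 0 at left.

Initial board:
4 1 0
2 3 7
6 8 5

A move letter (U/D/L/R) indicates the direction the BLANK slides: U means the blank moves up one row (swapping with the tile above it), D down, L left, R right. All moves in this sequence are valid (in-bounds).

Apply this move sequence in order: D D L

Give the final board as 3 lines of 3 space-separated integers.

After move 1 (D):
4 1 7
2 3 0
6 8 5

After move 2 (D):
4 1 7
2 3 5
6 8 0

After move 3 (L):
4 1 7
2 3 5
6 0 8

Answer: 4 1 7
2 3 5
6 0 8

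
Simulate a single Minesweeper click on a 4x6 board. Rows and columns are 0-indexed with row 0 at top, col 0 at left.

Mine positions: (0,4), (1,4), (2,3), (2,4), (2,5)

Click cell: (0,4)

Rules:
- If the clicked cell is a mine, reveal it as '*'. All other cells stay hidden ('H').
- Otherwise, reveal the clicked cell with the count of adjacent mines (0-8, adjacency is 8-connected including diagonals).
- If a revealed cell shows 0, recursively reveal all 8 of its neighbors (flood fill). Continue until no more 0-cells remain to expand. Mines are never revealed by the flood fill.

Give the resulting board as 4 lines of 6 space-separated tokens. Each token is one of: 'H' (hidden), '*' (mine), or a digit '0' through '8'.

H H H H * H
H H H H H H
H H H H H H
H H H H H H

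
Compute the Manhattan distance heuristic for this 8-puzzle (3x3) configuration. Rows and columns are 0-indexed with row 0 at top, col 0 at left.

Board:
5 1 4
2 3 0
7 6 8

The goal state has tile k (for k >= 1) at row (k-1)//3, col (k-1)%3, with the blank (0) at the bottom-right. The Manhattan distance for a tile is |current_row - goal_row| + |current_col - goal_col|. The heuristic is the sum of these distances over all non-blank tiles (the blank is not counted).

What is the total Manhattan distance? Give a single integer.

Answer: 13

Derivation:
Tile 5: (0,0)->(1,1) = 2
Tile 1: (0,1)->(0,0) = 1
Tile 4: (0,2)->(1,0) = 3
Tile 2: (1,0)->(0,1) = 2
Tile 3: (1,1)->(0,2) = 2
Tile 7: (2,0)->(2,0) = 0
Tile 6: (2,1)->(1,2) = 2
Tile 8: (2,2)->(2,1) = 1
Sum: 2 + 1 + 3 + 2 + 2 + 0 + 2 + 1 = 13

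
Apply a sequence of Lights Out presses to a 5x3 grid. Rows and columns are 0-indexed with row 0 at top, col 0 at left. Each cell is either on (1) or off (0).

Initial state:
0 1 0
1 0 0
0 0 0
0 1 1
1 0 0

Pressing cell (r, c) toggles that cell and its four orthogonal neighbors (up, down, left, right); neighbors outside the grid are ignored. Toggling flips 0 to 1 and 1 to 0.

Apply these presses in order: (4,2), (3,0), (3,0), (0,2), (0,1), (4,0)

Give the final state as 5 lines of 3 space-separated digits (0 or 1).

After press 1 at (4,2):
0 1 0
1 0 0
0 0 0
0 1 0
1 1 1

After press 2 at (3,0):
0 1 0
1 0 0
1 0 0
1 0 0
0 1 1

After press 3 at (3,0):
0 1 0
1 0 0
0 0 0
0 1 0
1 1 1

After press 4 at (0,2):
0 0 1
1 0 1
0 0 0
0 1 0
1 1 1

After press 5 at (0,1):
1 1 0
1 1 1
0 0 0
0 1 0
1 1 1

After press 6 at (4,0):
1 1 0
1 1 1
0 0 0
1 1 0
0 0 1

Answer: 1 1 0
1 1 1
0 0 0
1 1 0
0 0 1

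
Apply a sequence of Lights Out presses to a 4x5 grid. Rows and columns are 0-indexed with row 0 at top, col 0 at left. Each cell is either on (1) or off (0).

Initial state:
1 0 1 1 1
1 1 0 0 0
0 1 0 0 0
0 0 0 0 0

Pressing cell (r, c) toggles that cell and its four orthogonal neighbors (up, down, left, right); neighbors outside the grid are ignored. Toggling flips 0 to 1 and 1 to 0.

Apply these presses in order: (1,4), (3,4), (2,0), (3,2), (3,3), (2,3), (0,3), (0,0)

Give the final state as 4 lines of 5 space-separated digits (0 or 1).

After press 1 at (1,4):
1 0 1 1 0
1 1 0 1 1
0 1 0 0 1
0 0 0 0 0

After press 2 at (3,4):
1 0 1 1 0
1 1 0 1 1
0 1 0 0 0
0 0 0 1 1

After press 3 at (2,0):
1 0 1 1 0
0 1 0 1 1
1 0 0 0 0
1 0 0 1 1

After press 4 at (3,2):
1 0 1 1 0
0 1 0 1 1
1 0 1 0 0
1 1 1 0 1

After press 5 at (3,3):
1 0 1 1 0
0 1 0 1 1
1 0 1 1 0
1 1 0 1 0

After press 6 at (2,3):
1 0 1 1 0
0 1 0 0 1
1 0 0 0 1
1 1 0 0 0

After press 7 at (0,3):
1 0 0 0 1
0 1 0 1 1
1 0 0 0 1
1 1 0 0 0

After press 8 at (0,0):
0 1 0 0 1
1 1 0 1 1
1 0 0 0 1
1 1 0 0 0

Answer: 0 1 0 0 1
1 1 0 1 1
1 0 0 0 1
1 1 0 0 0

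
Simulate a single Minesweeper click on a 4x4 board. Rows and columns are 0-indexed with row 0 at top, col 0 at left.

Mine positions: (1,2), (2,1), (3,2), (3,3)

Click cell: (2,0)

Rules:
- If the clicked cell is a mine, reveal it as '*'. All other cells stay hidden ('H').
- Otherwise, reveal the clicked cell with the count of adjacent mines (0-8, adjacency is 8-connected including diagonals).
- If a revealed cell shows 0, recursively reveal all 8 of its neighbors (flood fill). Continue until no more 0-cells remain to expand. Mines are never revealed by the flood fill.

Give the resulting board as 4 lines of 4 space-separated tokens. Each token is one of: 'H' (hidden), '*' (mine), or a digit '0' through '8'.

H H H H
H H H H
1 H H H
H H H H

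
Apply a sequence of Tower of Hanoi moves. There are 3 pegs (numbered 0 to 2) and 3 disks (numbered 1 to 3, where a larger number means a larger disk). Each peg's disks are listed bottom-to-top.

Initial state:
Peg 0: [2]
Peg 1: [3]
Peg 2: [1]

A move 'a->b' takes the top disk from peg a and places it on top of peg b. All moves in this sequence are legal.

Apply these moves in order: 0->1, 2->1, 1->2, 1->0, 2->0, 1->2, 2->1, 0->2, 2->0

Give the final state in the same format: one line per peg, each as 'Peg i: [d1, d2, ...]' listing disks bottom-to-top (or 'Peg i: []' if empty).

Answer: Peg 0: [2, 1]
Peg 1: [3]
Peg 2: []

Derivation:
After move 1 (0->1):
Peg 0: []
Peg 1: [3, 2]
Peg 2: [1]

After move 2 (2->1):
Peg 0: []
Peg 1: [3, 2, 1]
Peg 2: []

After move 3 (1->2):
Peg 0: []
Peg 1: [3, 2]
Peg 2: [1]

After move 4 (1->0):
Peg 0: [2]
Peg 1: [3]
Peg 2: [1]

After move 5 (2->0):
Peg 0: [2, 1]
Peg 1: [3]
Peg 2: []

After move 6 (1->2):
Peg 0: [2, 1]
Peg 1: []
Peg 2: [3]

After move 7 (2->1):
Peg 0: [2, 1]
Peg 1: [3]
Peg 2: []

After move 8 (0->2):
Peg 0: [2]
Peg 1: [3]
Peg 2: [1]

After move 9 (2->0):
Peg 0: [2, 1]
Peg 1: [3]
Peg 2: []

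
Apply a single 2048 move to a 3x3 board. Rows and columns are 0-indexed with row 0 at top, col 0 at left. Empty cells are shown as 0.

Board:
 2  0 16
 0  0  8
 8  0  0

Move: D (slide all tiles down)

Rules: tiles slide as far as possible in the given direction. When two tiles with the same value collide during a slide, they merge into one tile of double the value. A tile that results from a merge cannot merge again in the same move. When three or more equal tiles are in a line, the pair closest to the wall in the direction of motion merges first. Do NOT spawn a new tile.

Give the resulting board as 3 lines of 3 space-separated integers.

Answer:  0  0  0
 2  0 16
 8  0  8

Derivation:
Slide down:
col 0: [2, 0, 8] -> [0, 2, 8]
col 1: [0, 0, 0] -> [0, 0, 0]
col 2: [16, 8, 0] -> [0, 16, 8]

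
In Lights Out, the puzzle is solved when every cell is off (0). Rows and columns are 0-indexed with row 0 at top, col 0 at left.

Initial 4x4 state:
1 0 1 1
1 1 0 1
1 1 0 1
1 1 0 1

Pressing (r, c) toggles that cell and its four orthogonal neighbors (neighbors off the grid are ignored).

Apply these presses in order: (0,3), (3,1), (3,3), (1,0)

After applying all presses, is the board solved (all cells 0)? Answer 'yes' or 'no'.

After press 1 at (0,3):
1 0 0 0
1 1 0 0
1 1 0 1
1 1 0 1

After press 2 at (3,1):
1 0 0 0
1 1 0 0
1 0 0 1
0 0 1 1

After press 3 at (3,3):
1 0 0 0
1 1 0 0
1 0 0 0
0 0 0 0

After press 4 at (1,0):
0 0 0 0
0 0 0 0
0 0 0 0
0 0 0 0

Lights still on: 0

Answer: yes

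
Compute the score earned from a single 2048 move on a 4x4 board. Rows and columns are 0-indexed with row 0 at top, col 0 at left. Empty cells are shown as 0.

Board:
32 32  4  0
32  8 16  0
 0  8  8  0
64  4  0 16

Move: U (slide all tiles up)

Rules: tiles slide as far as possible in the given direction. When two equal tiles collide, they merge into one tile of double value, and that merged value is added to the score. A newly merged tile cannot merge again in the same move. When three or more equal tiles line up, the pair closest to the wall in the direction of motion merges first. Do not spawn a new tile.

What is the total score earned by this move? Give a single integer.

Answer: 80

Derivation:
Slide up:
col 0: [32, 32, 0, 64] -> [64, 64, 0, 0]  score +64 (running 64)
col 1: [32, 8, 8, 4] -> [32, 16, 4, 0]  score +16 (running 80)
col 2: [4, 16, 8, 0] -> [4, 16, 8, 0]  score +0 (running 80)
col 3: [0, 0, 0, 16] -> [16, 0, 0, 0]  score +0 (running 80)
Board after move:
64 32  4 16
64 16 16  0
 0  4  8  0
 0  0  0  0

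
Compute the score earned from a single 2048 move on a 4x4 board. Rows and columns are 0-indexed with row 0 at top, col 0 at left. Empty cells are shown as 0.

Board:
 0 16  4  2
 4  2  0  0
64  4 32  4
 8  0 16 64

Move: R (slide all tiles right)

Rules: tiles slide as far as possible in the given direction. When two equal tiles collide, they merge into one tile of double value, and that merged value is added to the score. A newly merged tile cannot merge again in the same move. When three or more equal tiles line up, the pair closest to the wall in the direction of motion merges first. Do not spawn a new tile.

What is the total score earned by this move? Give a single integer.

Answer: 0

Derivation:
Slide right:
row 0: [0, 16, 4, 2] -> [0, 16, 4, 2]  score +0 (running 0)
row 1: [4, 2, 0, 0] -> [0, 0, 4, 2]  score +0 (running 0)
row 2: [64, 4, 32, 4] -> [64, 4, 32, 4]  score +0 (running 0)
row 3: [8, 0, 16, 64] -> [0, 8, 16, 64]  score +0 (running 0)
Board after move:
 0 16  4  2
 0  0  4  2
64  4 32  4
 0  8 16 64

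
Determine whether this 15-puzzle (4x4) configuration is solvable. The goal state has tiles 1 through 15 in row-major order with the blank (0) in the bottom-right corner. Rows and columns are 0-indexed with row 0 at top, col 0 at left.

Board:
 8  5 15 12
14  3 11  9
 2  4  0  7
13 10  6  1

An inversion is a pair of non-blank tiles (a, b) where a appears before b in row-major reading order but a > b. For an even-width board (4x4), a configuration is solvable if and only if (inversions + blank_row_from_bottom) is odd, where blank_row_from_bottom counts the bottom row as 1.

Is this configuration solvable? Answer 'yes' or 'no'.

Inversions: 66
Blank is in row 2 (0-indexed from top), which is row 2 counting from the bottom (bottom = 1).
66 + 2 = 68, which is even, so the puzzle is not solvable.

Answer: no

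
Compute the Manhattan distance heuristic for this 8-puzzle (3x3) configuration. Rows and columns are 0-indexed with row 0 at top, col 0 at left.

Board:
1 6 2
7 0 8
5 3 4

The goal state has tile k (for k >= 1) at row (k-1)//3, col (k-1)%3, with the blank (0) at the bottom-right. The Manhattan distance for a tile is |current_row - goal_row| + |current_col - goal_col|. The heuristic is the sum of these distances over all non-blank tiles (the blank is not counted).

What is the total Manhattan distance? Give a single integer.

Tile 1: (0,0)->(0,0) = 0
Tile 6: (0,1)->(1,2) = 2
Tile 2: (0,2)->(0,1) = 1
Tile 7: (1,0)->(2,0) = 1
Tile 8: (1,2)->(2,1) = 2
Tile 5: (2,0)->(1,1) = 2
Tile 3: (2,1)->(0,2) = 3
Tile 4: (2,2)->(1,0) = 3
Sum: 0 + 2 + 1 + 1 + 2 + 2 + 3 + 3 = 14

Answer: 14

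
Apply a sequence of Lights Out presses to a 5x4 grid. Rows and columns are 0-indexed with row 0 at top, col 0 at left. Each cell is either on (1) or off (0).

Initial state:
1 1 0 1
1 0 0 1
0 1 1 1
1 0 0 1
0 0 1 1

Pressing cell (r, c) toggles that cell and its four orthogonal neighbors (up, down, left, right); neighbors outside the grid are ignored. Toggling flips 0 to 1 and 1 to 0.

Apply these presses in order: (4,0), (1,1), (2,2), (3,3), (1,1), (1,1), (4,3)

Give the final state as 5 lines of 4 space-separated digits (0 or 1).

After press 1 at (4,0):
1 1 0 1
1 0 0 1
0 1 1 1
0 0 0 1
1 1 1 1

After press 2 at (1,1):
1 0 0 1
0 1 1 1
0 0 1 1
0 0 0 1
1 1 1 1

After press 3 at (2,2):
1 0 0 1
0 1 0 1
0 1 0 0
0 0 1 1
1 1 1 1

After press 4 at (3,3):
1 0 0 1
0 1 0 1
0 1 0 1
0 0 0 0
1 1 1 0

After press 5 at (1,1):
1 1 0 1
1 0 1 1
0 0 0 1
0 0 0 0
1 1 1 0

After press 6 at (1,1):
1 0 0 1
0 1 0 1
0 1 0 1
0 0 0 0
1 1 1 0

After press 7 at (4,3):
1 0 0 1
0 1 0 1
0 1 0 1
0 0 0 1
1 1 0 1

Answer: 1 0 0 1
0 1 0 1
0 1 0 1
0 0 0 1
1 1 0 1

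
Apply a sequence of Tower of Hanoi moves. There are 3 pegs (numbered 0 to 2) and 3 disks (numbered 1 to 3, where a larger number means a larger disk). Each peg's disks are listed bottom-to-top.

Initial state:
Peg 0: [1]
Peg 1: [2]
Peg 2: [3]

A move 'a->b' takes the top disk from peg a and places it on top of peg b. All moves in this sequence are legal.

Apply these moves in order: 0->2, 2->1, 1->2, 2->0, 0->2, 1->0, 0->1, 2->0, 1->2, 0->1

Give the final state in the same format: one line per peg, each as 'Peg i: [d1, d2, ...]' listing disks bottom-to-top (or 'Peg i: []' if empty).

After move 1 (0->2):
Peg 0: []
Peg 1: [2]
Peg 2: [3, 1]

After move 2 (2->1):
Peg 0: []
Peg 1: [2, 1]
Peg 2: [3]

After move 3 (1->2):
Peg 0: []
Peg 1: [2]
Peg 2: [3, 1]

After move 4 (2->0):
Peg 0: [1]
Peg 1: [2]
Peg 2: [3]

After move 5 (0->2):
Peg 0: []
Peg 1: [2]
Peg 2: [3, 1]

After move 6 (1->0):
Peg 0: [2]
Peg 1: []
Peg 2: [3, 1]

After move 7 (0->1):
Peg 0: []
Peg 1: [2]
Peg 2: [3, 1]

After move 8 (2->0):
Peg 0: [1]
Peg 1: [2]
Peg 2: [3]

After move 9 (1->2):
Peg 0: [1]
Peg 1: []
Peg 2: [3, 2]

After move 10 (0->1):
Peg 0: []
Peg 1: [1]
Peg 2: [3, 2]

Answer: Peg 0: []
Peg 1: [1]
Peg 2: [3, 2]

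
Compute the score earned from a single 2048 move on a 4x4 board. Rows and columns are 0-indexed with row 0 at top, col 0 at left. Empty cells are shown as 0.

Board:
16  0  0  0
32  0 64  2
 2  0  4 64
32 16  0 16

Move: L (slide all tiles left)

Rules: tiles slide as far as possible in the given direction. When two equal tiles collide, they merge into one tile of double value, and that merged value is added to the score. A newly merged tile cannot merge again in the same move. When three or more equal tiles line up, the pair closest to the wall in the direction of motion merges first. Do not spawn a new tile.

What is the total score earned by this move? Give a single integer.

Answer: 32

Derivation:
Slide left:
row 0: [16, 0, 0, 0] -> [16, 0, 0, 0]  score +0 (running 0)
row 1: [32, 0, 64, 2] -> [32, 64, 2, 0]  score +0 (running 0)
row 2: [2, 0, 4, 64] -> [2, 4, 64, 0]  score +0 (running 0)
row 3: [32, 16, 0, 16] -> [32, 32, 0, 0]  score +32 (running 32)
Board after move:
16  0  0  0
32 64  2  0
 2  4 64  0
32 32  0  0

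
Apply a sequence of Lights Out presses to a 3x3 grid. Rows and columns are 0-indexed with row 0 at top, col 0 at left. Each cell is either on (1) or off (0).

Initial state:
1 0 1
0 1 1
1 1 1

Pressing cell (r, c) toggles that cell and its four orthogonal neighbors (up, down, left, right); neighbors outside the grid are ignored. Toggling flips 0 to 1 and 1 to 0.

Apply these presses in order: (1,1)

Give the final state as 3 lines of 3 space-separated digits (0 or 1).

Answer: 1 1 1
1 0 0
1 0 1

Derivation:
After press 1 at (1,1):
1 1 1
1 0 0
1 0 1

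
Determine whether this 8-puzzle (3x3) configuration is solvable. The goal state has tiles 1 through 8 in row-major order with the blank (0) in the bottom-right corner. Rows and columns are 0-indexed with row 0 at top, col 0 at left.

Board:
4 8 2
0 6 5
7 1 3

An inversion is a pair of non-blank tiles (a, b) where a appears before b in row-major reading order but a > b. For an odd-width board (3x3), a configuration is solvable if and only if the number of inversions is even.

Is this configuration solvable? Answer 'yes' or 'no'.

Answer: no

Derivation:
Inversions (pairs i<j in row-major order where tile[i] > tile[j] > 0): 17
17 is odd, so the puzzle is not solvable.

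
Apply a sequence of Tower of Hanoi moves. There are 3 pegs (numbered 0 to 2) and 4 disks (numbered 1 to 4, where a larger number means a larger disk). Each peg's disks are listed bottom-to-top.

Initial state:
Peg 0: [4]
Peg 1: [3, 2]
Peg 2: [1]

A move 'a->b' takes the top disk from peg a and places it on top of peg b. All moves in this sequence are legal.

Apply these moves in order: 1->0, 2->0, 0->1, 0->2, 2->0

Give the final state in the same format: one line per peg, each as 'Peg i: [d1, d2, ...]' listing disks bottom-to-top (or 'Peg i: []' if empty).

After move 1 (1->0):
Peg 0: [4, 2]
Peg 1: [3]
Peg 2: [1]

After move 2 (2->0):
Peg 0: [4, 2, 1]
Peg 1: [3]
Peg 2: []

After move 3 (0->1):
Peg 0: [4, 2]
Peg 1: [3, 1]
Peg 2: []

After move 4 (0->2):
Peg 0: [4]
Peg 1: [3, 1]
Peg 2: [2]

After move 5 (2->0):
Peg 0: [4, 2]
Peg 1: [3, 1]
Peg 2: []

Answer: Peg 0: [4, 2]
Peg 1: [3, 1]
Peg 2: []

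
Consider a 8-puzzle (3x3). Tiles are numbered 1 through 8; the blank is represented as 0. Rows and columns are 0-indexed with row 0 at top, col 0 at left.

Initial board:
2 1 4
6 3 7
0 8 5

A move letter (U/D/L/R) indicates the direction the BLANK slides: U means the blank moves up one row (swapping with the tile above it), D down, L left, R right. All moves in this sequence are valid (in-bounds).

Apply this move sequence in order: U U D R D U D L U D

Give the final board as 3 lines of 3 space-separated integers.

Answer: 2 1 4
3 8 7
0 6 5

Derivation:
After move 1 (U):
2 1 4
0 3 7
6 8 5

After move 2 (U):
0 1 4
2 3 7
6 8 5

After move 3 (D):
2 1 4
0 3 7
6 8 5

After move 4 (R):
2 1 4
3 0 7
6 8 5

After move 5 (D):
2 1 4
3 8 7
6 0 5

After move 6 (U):
2 1 4
3 0 7
6 8 5

After move 7 (D):
2 1 4
3 8 7
6 0 5

After move 8 (L):
2 1 4
3 8 7
0 6 5

After move 9 (U):
2 1 4
0 8 7
3 6 5

After move 10 (D):
2 1 4
3 8 7
0 6 5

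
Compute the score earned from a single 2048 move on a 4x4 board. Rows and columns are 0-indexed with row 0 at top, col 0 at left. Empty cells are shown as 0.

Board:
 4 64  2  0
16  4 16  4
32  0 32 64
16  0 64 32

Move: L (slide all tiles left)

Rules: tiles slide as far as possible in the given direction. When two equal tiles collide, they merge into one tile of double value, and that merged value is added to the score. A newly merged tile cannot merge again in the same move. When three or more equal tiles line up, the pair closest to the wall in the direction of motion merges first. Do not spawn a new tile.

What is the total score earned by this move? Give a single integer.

Slide left:
row 0: [4, 64, 2, 0] -> [4, 64, 2, 0]  score +0 (running 0)
row 1: [16, 4, 16, 4] -> [16, 4, 16, 4]  score +0 (running 0)
row 2: [32, 0, 32, 64] -> [64, 64, 0, 0]  score +64 (running 64)
row 3: [16, 0, 64, 32] -> [16, 64, 32, 0]  score +0 (running 64)
Board after move:
 4 64  2  0
16  4 16  4
64 64  0  0
16 64 32  0

Answer: 64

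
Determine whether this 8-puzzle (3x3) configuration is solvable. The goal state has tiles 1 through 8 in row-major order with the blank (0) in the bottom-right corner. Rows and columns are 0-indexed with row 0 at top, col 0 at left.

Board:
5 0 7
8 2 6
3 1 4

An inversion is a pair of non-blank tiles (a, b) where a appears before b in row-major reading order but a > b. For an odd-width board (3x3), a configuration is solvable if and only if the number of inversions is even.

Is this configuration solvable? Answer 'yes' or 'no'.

Answer: no

Derivation:
Inversions (pairs i<j in row-major order where tile[i] > tile[j] > 0): 19
19 is odd, so the puzzle is not solvable.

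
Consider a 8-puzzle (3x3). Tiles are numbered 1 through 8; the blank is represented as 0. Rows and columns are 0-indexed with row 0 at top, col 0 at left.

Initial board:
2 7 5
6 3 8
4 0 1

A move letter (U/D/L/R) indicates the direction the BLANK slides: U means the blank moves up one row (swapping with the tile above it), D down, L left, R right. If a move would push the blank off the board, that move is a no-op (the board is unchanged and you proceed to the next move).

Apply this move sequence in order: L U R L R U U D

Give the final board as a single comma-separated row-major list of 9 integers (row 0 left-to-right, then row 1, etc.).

After move 1 (L):
2 7 5
6 3 8
0 4 1

After move 2 (U):
2 7 5
0 3 8
6 4 1

After move 3 (R):
2 7 5
3 0 8
6 4 1

After move 4 (L):
2 7 5
0 3 8
6 4 1

After move 5 (R):
2 7 5
3 0 8
6 4 1

After move 6 (U):
2 0 5
3 7 8
6 4 1

After move 7 (U):
2 0 5
3 7 8
6 4 1

After move 8 (D):
2 7 5
3 0 8
6 4 1

Answer: 2, 7, 5, 3, 0, 8, 6, 4, 1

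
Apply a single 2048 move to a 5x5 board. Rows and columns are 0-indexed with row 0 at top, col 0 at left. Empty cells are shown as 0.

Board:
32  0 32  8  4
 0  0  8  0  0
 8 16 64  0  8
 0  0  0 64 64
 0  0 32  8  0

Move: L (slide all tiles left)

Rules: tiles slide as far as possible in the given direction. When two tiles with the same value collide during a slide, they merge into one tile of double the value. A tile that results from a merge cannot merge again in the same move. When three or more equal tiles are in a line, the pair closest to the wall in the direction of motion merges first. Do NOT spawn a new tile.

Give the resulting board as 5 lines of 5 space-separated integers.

Answer:  64   8   4   0   0
  8   0   0   0   0
  8  16  64   8   0
128   0   0   0   0
 32   8   0   0   0

Derivation:
Slide left:
row 0: [32, 0, 32, 8, 4] -> [64, 8, 4, 0, 0]
row 1: [0, 0, 8, 0, 0] -> [8, 0, 0, 0, 0]
row 2: [8, 16, 64, 0, 8] -> [8, 16, 64, 8, 0]
row 3: [0, 0, 0, 64, 64] -> [128, 0, 0, 0, 0]
row 4: [0, 0, 32, 8, 0] -> [32, 8, 0, 0, 0]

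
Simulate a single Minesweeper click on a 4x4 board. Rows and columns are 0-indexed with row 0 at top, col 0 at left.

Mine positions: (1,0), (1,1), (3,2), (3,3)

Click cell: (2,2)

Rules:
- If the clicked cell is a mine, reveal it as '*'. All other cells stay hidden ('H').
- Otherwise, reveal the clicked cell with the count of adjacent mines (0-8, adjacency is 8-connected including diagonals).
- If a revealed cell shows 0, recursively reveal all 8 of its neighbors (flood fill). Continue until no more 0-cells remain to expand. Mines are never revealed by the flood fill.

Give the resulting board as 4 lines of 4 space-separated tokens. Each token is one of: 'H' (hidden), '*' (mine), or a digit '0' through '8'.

H H H H
H H H H
H H 3 H
H H H H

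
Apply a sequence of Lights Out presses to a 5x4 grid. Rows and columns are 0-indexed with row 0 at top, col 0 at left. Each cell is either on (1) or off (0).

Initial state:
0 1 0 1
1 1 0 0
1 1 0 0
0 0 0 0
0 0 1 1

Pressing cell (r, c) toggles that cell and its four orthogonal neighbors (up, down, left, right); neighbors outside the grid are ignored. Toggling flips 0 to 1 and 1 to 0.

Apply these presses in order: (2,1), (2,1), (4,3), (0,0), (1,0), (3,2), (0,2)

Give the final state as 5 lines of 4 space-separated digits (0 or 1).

Answer: 0 1 1 0
1 0 1 0
0 1 1 0
0 1 1 0
0 0 1 0

Derivation:
After press 1 at (2,1):
0 1 0 1
1 0 0 0
0 0 1 0
0 1 0 0
0 0 1 1

After press 2 at (2,1):
0 1 0 1
1 1 0 0
1 1 0 0
0 0 0 0
0 0 1 1

After press 3 at (4,3):
0 1 0 1
1 1 0 0
1 1 0 0
0 0 0 1
0 0 0 0

After press 4 at (0,0):
1 0 0 1
0 1 0 0
1 1 0 0
0 0 0 1
0 0 0 0

After press 5 at (1,0):
0 0 0 1
1 0 0 0
0 1 0 0
0 0 0 1
0 0 0 0

After press 6 at (3,2):
0 0 0 1
1 0 0 0
0 1 1 0
0 1 1 0
0 0 1 0

After press 7 at (0,2):
0 1 1 0
1 0 1 0
0 1 1 0
0 1 1 0
0 0 1 0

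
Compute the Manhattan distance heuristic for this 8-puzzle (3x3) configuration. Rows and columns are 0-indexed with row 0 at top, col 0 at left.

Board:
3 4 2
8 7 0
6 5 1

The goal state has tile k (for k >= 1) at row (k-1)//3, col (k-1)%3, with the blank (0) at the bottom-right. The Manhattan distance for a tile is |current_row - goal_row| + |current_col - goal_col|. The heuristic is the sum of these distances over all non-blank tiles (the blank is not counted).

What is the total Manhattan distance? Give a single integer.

Tile 3: (0,0)->(0,2) = 2
Tile 4: (0,1)->(1,0) = 2
Tile 2: (0,2)->(0,1) = 1
Tile 8: (1,0)->(2,1) = 2
Tile 7: (1,1)->(2,0) = 2
Tile 6: (2,0)->(1,2) = 3
Tile 5: (2,1)->(1,1) = 1
Tile 1: (2,2)->(0,0) = 4
Sum: 2 + 2 + 1 + 2 + 2 + 3 + 1 + 4 = 17

Answer: 17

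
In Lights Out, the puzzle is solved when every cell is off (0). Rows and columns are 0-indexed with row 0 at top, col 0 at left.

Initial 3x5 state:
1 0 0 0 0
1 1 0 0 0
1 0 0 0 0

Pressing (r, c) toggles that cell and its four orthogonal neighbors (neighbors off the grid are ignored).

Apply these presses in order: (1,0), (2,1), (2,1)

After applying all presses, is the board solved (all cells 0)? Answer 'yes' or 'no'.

After press 1 at (1,0):
0 0 0 0 0
0 0 0 0 0
0 0 0 0 0

After press 2 at (2,1):
0 0 0 0 0
0 1 0 0 0
1 1 1 0 0

After press 3 at (2,1):
0 0 0 0 0
0 0 0 0 0
0 0 0 0 0

Lights still on: 0

Answer: yes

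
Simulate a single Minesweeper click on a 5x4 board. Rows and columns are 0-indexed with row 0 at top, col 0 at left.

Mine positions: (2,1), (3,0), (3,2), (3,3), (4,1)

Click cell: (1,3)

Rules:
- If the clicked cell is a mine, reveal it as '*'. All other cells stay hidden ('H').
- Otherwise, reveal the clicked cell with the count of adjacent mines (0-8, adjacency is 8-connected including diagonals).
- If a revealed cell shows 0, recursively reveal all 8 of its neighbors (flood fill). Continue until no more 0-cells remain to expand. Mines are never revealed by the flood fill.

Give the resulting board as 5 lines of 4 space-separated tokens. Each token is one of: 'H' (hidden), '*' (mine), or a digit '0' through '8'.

0 0 0 0
1 1 1 0
H H 3 2
H H H H
H H H H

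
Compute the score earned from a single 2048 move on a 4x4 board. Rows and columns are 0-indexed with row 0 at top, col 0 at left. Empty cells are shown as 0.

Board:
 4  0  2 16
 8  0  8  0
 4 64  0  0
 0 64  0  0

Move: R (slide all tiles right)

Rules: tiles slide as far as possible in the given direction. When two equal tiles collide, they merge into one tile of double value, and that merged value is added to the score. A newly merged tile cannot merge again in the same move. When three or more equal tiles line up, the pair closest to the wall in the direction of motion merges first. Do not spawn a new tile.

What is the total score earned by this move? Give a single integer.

Answer: 16

Derivation:
Slide right:
row 0: [4, 0, 2, 16] -> [0, 4, 2, 16]  score +0 (running 0)
row 1: [8, 0, 8, 0] -> [0, 0, 0, 16]  score +16 (running 16)
row 2: [4, 64, 0, 0] -> [0, 0, 4, 64]  score +0 (running 16)
row 3: [0, 64, 0, 0] -> [0, 0, 0, 64]  score +0 (running 16)
Board after move:
 0  4  2 16
 0  0  0 16
 0  0  4 64
 0  0  0 64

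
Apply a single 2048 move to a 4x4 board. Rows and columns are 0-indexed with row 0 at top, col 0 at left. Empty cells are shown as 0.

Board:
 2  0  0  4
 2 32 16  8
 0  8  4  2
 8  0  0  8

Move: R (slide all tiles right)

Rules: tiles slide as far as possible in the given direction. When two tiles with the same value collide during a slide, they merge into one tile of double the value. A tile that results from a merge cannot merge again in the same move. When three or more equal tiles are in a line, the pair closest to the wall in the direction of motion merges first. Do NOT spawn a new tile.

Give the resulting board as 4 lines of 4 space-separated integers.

Slide right:
row 0: [2, 0, 0, 4] -> [0, 0, 2, 4]
row 1: [2, 32, 16, 8] -> [2, 32, 16, 8]
row 2: [0, 8, 4, 2] -> [0, 8, 4, 2]
row 3: [8, 0, 0, 8] -> [0, 0, 0, 16]

Answer:  0  0  2  4
 2 32 16  8
 0  8  4  2
 0  0  0 16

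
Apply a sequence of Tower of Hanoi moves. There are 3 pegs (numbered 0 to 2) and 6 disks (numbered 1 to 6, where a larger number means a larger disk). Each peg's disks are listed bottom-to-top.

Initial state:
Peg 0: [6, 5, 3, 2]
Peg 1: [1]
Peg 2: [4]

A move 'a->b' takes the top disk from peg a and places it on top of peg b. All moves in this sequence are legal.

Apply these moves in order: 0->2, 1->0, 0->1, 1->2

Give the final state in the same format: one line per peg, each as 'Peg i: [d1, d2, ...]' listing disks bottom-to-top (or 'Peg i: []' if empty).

Answer: Peg 0: [6, 5, 3]
Peg 1: []
Peg 2: [4, 2, 1]

Derivation:
After move 1 (0->2):
Peg 0: [6, 5, 3]
Peg 1: [1]
Peg 2: [4, 2]

After move 2 (1->0):
Peg 0: [6, 5, 3, 1]
Peg 1: []
Peg 2: [4, 2]

After move 3 (0->1):
Peg 0: [6, 5, 3]
Peg 1: [1]
Peg 2: [4, 2]

After move 4 (1->2):
Peg 0: [6, 5, 3]
Peg 1: []
Peg 2: [4, 2, 1]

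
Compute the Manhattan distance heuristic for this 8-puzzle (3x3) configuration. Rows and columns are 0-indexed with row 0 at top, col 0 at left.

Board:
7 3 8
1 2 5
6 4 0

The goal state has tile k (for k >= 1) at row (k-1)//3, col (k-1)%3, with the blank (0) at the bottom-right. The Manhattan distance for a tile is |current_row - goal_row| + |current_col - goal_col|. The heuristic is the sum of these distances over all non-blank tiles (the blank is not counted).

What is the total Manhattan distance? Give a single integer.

Answer: 14

Derivation:
Tile 7: at (0,0), goal (2,0), distance |0-2|+|0-0| = 2
Tile 3: at (0,1), goal (0,2), distance |0-0|+|1-2| = 1
Tile 8: at (0,2), goal (2,1), distance |0-2|+|2-1| = 3
Tile 1: at (1,0), goal (0,0), distance |1-0|+|0-0| = 1
Tile 2: at (1,1), goal (0,1), distance |1-0|+|1-1| = 1
Tile 5: at (1,2), goal (1,1), distance |1-1|+|2-1| = 1
Tile 6: at (2,0), goal (1,2), distance |2-1|+|0-2| = 3
Tile 4: at (2,1), goal (1,0), distance |2-1|+|1-0| = 2
Sum: 2 + 1 + 3 + 1 + 1 + 1 + 3 + 2 = 14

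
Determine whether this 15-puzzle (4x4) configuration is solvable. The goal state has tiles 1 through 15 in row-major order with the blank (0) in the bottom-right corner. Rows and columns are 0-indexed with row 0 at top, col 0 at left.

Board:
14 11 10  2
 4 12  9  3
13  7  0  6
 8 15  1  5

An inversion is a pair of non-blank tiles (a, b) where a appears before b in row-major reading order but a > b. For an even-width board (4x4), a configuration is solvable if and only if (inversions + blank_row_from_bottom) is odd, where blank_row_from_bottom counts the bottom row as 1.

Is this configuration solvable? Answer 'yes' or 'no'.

Inversions: 63
Blank is in row 2 (0-indexed from top), which is row 2 counting from the bottom (bottom = 1).
63 + 2 = 65, which is odd, so the puzzle is solvable.

Answer: yes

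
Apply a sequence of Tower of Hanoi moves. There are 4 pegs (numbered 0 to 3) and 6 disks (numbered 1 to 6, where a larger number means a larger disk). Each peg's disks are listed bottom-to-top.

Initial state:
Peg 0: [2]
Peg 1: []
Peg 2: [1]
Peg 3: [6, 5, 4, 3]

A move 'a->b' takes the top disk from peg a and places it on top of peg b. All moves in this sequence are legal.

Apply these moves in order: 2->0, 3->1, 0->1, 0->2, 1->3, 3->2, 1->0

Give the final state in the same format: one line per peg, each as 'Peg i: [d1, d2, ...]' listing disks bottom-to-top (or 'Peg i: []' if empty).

Answer: Peg 0: [3]
Peg 1: []
Peg 2: [2, 1]
Peg 3: [6, 5, 4]

Derivation:
After move 1 (2->0):
Peg 0: [2, 1]
Peg 1: []
Peg 2: []
Peg 3: [6, 5, 4, 3]

After move 2 (3->1):
Peg 0: [2, 1]
Peg 1: [3]
Peg 2: []
Peg 3: [6, 5, 4]

After move 3 (0->1):
Peg 0: [2]
Peg 1: [3, 1]
Peg 2: []
Peg 3: [6, 5, 4]

After move 4 (0->2):
Peg 0: []
Peg 1: [3, 1]
Peg 2: [2]
Peg 3: [6, 5, 4]

After move 5 (1->3):
Peg 0: []
Peg 1: [3]
Peg 2: [2]
Peg 3: [6, 5, 4, 1]

After move 6 (3->2):
Peg 0: []
Peg 1: [3]
Peg 2: [2, 1]
Peg 3: [6, 5, 4]

After move 7 (1->0):
Peg 0: [3]
Peg 1: []
Peg 2: [2, 1]
Peg 3: [6, 5, 4]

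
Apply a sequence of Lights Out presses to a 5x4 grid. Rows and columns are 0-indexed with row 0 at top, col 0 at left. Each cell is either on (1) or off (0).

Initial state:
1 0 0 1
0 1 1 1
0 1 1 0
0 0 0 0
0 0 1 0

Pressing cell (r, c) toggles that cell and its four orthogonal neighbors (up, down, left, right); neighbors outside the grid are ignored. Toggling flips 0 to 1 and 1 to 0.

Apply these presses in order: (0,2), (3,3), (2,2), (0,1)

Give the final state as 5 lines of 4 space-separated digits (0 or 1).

Answer: 0 0 0 0
0 0 1 1
0 0 0 0
0 0 0 1
0 0 1 1

Derivation:
After press 1 at (0,2):
1 1 1 0
0 1 0 1
0 1 1 0
0 0 0 0
0 0 1 0

After press 2 at (3,3):
1 1 1 0
0 1 0 1
0 1 1 1
0 0 1 1
0 0 1 1

After press 3 at (2,2):
1 1 1 0
0 1 1 1
0 0 0 0
0 0 0 1
0 0 1 1

After press 4 at (0,1):
0 0 0 0
0 0 1 1
0 0 0 0
0 0 0 1
0 0 1 1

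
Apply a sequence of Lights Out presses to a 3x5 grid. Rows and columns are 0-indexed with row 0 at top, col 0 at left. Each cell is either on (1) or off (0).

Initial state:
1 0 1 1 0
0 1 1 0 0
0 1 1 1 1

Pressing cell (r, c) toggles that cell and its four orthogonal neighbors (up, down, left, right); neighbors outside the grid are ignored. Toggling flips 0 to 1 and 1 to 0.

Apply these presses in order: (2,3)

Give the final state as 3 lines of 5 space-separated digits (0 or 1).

Answer: 1 0 1 1 0
0 1 1 1 0
0 1 0 0 0

Derivation:
After press 1 at (2,3):
1 0 1 1 0
0 1 1 1 0
0 1 0 0 0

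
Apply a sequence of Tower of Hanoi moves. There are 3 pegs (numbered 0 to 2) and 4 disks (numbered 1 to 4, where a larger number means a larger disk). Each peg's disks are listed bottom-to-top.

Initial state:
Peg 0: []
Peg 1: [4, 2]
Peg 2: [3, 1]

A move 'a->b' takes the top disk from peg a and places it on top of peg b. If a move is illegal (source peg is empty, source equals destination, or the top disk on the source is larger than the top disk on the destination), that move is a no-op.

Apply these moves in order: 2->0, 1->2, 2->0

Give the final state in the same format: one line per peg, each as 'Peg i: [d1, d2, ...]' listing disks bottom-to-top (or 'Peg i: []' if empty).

After move 1 (2->0):
Peg 0: [1]
Peg 1: [4, 2]
Peg 2: [3]

After move 2 (1->2):
Peg 0: [1]
Peg 1: [4]
Peg 2: [3, 2]

After move 3 (2->0):
Peg 0: [1]
Peg 1: [4]
Peg 2: [3, 2]

Answer: Peg 0: [1]
Peg 1: [4]
Peg 2: [3, 2]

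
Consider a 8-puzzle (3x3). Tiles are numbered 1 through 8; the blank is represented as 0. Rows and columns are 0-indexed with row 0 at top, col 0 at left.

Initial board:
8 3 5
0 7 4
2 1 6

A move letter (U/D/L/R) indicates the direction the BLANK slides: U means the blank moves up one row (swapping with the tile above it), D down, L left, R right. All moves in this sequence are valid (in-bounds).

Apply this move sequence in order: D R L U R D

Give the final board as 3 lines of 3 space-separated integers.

After move 1 (D):
8 3 5
2 7 4
0 1 6

After move 2 (R):
8 3 5
2 7 4
1 0 6

After move 3 (L):
8 3 5
2 7 4
0 1 6

After move 4 (U):
8 3 5
0 7 4
2 1 6

After move 5 (R):
8 3 5
7 0 4
2 1 6

After move 6 (D):
8 3 5
7 1 4
2 0 6

Answer: 8 3 5
7 1 4
2 0 6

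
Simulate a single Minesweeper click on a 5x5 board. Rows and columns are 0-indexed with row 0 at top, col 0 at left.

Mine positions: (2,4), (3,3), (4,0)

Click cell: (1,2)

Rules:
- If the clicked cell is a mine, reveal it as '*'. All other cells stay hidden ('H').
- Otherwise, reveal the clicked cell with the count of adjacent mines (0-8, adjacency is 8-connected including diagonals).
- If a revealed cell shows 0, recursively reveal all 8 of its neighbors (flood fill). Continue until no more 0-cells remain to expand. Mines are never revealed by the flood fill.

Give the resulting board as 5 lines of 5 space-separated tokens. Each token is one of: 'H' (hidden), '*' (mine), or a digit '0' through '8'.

0 0 0 0 0
0 0 0 1 1
0 0 1 2 H
1 1 1 H H
H H H H H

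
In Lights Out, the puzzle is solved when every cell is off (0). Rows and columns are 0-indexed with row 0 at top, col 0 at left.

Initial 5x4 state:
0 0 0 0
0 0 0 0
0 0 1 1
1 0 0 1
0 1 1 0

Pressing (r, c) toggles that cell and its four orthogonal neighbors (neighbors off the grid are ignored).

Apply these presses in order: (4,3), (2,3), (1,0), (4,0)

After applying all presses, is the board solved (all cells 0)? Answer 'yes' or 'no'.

After press 1 at (4,3):
0 0 0 0
0 0 0 0
0 0 1 1
1 0 0 0
0 1 0 1

After press 2 at (2,3):
0 0 0 0
0 0 0 1
0 0 0 0
1 0 0 1
0 1 0 1

After press 3 at (1,0):
1 0 0 0
1 1 0 1
1 0 0 0
1 0 0 1
0 1 0 1

After press 4 at (4,0):
1 0 0 0
1 1 0 1
1 0 0 0
0 0 0 1
1 0 0 1

Lights still on: 8

Answer: no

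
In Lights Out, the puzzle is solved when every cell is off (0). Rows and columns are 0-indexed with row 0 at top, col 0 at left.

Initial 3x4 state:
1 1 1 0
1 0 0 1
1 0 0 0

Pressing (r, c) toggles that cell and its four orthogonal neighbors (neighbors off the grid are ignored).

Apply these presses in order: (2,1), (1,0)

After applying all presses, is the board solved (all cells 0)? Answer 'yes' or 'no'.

Answer: no

Derivation:
After press 1 at (2,1):
1 1 1 0
1 1 0 1
0 1 1 0

After press 2 at (1,0):
0 1 1 0
0 0 0 1
1 1 1 0

Lights still on: 6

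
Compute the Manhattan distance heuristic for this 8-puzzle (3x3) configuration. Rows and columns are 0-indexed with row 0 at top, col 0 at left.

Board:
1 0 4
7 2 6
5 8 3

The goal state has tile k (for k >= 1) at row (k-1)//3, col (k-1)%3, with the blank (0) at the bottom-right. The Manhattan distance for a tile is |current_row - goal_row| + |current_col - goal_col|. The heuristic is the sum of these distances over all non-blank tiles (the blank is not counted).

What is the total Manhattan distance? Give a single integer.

Answer: 9

Derivation:
Tile 1: (0,0)->(0,0) = 0
Tile 4: (0,2)->(1,0) = 3
Tile 7: (1,0)->(2,0) = 1
Tile 2: (1,1)->(0,1) = 1
Tile 6: (1,2)->(1,2) = 0
Tile 5: (2,0)->(1,1) = 2
Tile 8: (2,1)->(2,1) = 0
Tile 3: (2,2)->(0,2) = 2
Sum: 0 + 3 + 1 + 1 + 0 + 2 + 0 + 2 = 9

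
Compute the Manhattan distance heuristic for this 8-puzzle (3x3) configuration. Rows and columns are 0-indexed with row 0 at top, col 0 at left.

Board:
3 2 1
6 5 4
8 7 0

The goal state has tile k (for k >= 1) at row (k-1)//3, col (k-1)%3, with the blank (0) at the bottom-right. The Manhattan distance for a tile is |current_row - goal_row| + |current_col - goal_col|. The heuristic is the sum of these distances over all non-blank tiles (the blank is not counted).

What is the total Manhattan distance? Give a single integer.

Answer: 10

Derivation:
Tile 3: (0,0)->(0,2) = 2
Tile 2: (0,1)->(0,1) = 0
Tile 1: (0,2)->(0,0) = 2
Tile 6: (1,0)->(1,2) = 2
Tile 5: (1,1)->(1,1) = 0
Tile 4: (1,2)->(1,0) = 2
Tile 8: (2,0)->(2,1) = 1
Tile 7: (2,1)->(2,0) = 1
Sum: 2 + 0 + 2 + 2 + 0 + 2 + 1 + 1 = 10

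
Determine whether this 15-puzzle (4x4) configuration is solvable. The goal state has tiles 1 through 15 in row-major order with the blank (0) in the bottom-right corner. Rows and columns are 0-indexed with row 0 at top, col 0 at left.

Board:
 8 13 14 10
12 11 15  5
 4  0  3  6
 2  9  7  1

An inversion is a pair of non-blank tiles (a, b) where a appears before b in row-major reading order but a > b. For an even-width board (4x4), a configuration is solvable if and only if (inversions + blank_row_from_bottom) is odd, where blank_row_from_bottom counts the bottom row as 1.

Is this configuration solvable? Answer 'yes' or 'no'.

Inversions: 77
Blank is in row 2 (0-indexed from top), which is row 2 counting from the bottom (bottom = 1).
77 + 2 = 79, which is odd, so the puzzle is solvable.

Answer: yes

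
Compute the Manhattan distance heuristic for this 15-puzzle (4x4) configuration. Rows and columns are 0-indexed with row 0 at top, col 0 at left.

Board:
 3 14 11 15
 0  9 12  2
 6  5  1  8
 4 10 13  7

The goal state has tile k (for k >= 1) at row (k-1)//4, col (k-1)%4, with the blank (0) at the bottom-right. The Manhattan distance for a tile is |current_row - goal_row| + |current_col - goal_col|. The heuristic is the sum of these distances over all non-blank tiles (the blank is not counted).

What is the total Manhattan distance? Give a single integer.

Answer: 39

Derivation:
Tile 3: at (0,0), goal (0,2), distance |0-0|+|0-2| = 2
Tile 14: at (0,1), goal (3,1), distance |0-3|+|1-1| = 3
Tile 11: at (0,2), goal (2,2), distance |0-2|+|2-2| = 2
Tile 15: at (0,3), goal (3,2), distance |0-3|+|3-2| = 4
Tile 9: at (1,1), goal (2,0), distance |1-2|+|1-0| = 2
Tile 12: at (1,2), goal (2,3), distance |1-2|+|2-3| = 2
Tile 2: at (1,3), goal (0,1), distance |1-0|+|3-1| = 3
Tile 6: at (2,0), goal (1,1), distance |2-1|+|0-1| = 2
Tile 5: at (2,1), goal (1,0), distance |2-1|+|1-0| = 2
Tile 1: at (2,2), goal (0,0), distance |2-0|+|2-0| = 4
Tile 8: at (2,3), goal (1,3), distance |2-1|+|3-3| = 1
Tile 4: at (3,0), goal (0,3), distance |3-0|+|0-3| = 6
Tile 10: at (3,1), goal (2,1), distance |3-2|+|1-1| = 1
Tile 13: at (3,2), goal (3,0), distance |3-3|+|2-0| = 2
Tile 7: at (3,3), goal (1,2), distance |3-1|+|3-2| = 3
Sum: 2 + 3 + 2 + 4 + 2 + 2 + 3 + 2 + 2 + 4 + 1 + 6 + 1 + 2 + 3 = 39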